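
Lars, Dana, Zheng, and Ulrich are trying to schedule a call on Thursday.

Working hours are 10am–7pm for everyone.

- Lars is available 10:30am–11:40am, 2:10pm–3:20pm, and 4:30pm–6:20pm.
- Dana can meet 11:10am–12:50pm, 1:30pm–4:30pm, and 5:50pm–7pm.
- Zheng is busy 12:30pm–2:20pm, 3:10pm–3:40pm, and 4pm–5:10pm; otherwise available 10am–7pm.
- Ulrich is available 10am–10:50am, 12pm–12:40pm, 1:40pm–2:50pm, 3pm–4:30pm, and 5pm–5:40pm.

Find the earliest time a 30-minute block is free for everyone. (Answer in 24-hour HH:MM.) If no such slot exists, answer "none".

Zheng free within 10:00–19:00: 10:00–12:30, 14:20–15:10, 15:40–16:00, 17:10–19:00.
Lars ∩ Dana: 11:10–11:40, 14:10–15:20, 17:50–18:20.
Lars ∩ Dana ∩ Zheng: 11:10–11:40, 14:20–15:10, 17:50–18:20.
Lars ∩ Dana ∩ Zheng ∩ Ulrich: 14:20–14:50, 15:00–15:10.
Windows ≥ 30 min: 14:20–14:50.
Earliest such window starts at 14:20.

14:20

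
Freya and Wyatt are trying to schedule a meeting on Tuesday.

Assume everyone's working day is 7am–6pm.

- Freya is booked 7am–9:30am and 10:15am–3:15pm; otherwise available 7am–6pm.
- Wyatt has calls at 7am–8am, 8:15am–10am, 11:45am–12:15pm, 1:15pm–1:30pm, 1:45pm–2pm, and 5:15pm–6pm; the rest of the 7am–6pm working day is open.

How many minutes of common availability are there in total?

135 minutes

Freya free within 07:00–18:00: 09:30–10:15, 15:15–18:00.
Wyatt free within 07:00–18:00: 08:00–08:15, 10:00–11:45, 12:15–13:15, 13:30–13:45, 14:00–17:15.
Freya ∩ Wyatt: 10:00–10:15, 15:15–17:15.
Total common minutes: 15 + 120 = 135.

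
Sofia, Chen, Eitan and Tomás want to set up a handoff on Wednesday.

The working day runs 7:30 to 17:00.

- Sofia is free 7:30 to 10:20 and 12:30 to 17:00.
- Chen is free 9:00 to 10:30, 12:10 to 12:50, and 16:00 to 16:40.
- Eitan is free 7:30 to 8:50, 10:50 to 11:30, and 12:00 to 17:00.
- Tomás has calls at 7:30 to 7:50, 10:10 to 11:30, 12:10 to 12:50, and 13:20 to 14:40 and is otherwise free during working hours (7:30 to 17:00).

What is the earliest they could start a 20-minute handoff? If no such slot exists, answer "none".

Tomás free within 07:30–17:00: 07:50–10:10, 11:30–12:10, 12:50–13:20, 14:40–17:00.
Sofia ∩ Chen: 09:00–10:20, 12:30–12:50, 16:00–16:40.
Sofia ∩ Chen ∩ Eitan: 12:30–12:50, 16:00–16:40.
Sofia ∩ Chen ∩ Eitan ∩ Tomás: 16:00–16:40.
Windows ≥ 20 min: 16:00–16:40.
Earliest such window starts at 16:00.

16:00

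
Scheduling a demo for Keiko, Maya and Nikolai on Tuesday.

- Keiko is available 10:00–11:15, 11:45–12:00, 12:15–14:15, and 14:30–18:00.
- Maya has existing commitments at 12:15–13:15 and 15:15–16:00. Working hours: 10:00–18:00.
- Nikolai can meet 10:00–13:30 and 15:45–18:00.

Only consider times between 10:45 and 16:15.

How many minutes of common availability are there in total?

75 minutes

Maya free within 10:00–18:00: 10:00–12:15, 13:15–15:15, 16:00–18:00.
Keiko ∩ Maya: 10:00–11:15, 11:45–12:00, 13:15–14:15, 14:30–15:15, 16:00–18:00.
Keiko ∩ Maya ∩ Nikolai: 10:00–11:15, 11:45–12:00, 13:15–13:30, 16:00–18:00.
Restricted to 10:45–16:15: 10:45–11:15, 11:45–12:00, 13:15–13:30, 16:00–16:15.
Total common minutes: 30 + 15 + 15 + 15 = 75.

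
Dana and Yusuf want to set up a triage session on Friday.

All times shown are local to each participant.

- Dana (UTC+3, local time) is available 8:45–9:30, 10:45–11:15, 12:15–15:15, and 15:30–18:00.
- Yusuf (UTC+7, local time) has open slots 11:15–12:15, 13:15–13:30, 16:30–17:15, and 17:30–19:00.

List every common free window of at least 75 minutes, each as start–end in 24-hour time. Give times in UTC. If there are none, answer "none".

10:30–12:00

Dana → UTC: 05:45–06:30, 07:45–08:15, 09:15–12:15, 12:30–15:00.
Yusuf → UTC: 04:15–05:15, 06:15–06:30, 09:30–10:15, 10:30–12:00.
Dana ∩ Yusuf: 06:15–06:30, 09:30–10:15, 10:30–12:00.
Windows ≥ 75 min: 10:30–12:00.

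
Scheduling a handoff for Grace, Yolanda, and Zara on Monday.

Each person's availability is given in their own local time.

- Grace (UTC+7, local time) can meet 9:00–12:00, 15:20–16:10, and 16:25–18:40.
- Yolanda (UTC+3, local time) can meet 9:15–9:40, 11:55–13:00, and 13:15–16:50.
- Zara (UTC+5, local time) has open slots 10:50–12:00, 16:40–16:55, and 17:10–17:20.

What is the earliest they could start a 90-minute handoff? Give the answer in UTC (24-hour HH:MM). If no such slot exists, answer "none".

Grace → UTC: 02:00–05:00, 08:20–09:10, 09:25–11:40.
Yolanda → UTC: 06:15–06:40, 08:55–10:00, 10:15–13:50.
Zara → UTC: 05:50–07:00, 11:40–11:55, 12:10–12:20.
Grace ∩ Yolanda: 08:55–09:10, 09:25–10:00, 10:15–11:40.
Grace ∩ Yolanda ∩ Zara: (none).
Windows ≥ 90 min: (none).

none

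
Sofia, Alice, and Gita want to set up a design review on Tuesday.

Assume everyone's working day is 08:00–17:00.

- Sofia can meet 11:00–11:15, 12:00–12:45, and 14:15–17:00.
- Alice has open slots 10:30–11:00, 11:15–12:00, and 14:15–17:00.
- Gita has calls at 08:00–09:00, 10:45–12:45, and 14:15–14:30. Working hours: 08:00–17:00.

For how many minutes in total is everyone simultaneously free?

Gita free within 08:00–17:00: 09:00–10:45, 12:45–14:15, 14:30–17:00.
Sofia ∩ Alice: 14:15–17:00.
Sofia ∩ Alice ∩ Gita: 14:30–17:00.
Total common minutes: 150.

150 minutes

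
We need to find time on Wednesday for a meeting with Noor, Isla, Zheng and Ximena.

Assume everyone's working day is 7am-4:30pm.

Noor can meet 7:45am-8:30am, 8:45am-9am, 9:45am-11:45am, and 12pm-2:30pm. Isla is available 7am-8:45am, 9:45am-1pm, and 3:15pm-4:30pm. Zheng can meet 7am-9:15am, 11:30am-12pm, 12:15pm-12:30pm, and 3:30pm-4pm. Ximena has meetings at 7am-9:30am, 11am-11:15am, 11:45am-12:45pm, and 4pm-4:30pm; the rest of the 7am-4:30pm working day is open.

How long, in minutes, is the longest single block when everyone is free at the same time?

15 minutes

Ximena free within 07:00–16:30: 09:30–11:00, 11:15–11:45, 12:45–16:00.
Noor ∩ Isla: 07:45–08:30, 09:45–11:45, 12:00–13:00.
Noor ∩ Isla ∩ Zheng: 07:45–08:30, 11:30–11:45, 12:15–12:30.
Noor ∩ Isla ∩ Zheng ∩ Ximena: 11:30–11:45.
Single common window of 15 minutes.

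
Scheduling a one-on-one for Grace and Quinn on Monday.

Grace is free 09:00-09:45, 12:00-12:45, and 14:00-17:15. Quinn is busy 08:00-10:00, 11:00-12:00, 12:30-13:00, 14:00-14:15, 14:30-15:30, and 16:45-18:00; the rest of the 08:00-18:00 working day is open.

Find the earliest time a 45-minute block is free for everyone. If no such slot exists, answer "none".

15:30

Quinn free within 08:00–18:00: 10:00–11:00, 12:00–12:30, 13:00–14:00, 14:15–14:30, 15:30–16:45.
Grace ∩ Quinn: 12:00–12:30, 14:15–14:30, 15:30–16:45.
Windows ≥ 45 min: 15:30–16:45.
Earliest such window starts at 15:30.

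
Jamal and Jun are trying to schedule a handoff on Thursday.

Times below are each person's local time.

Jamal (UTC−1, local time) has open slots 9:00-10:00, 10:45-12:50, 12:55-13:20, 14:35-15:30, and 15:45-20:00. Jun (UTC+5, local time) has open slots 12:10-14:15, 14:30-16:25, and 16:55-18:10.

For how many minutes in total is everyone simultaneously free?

135 minutes

Jamal → UTC: 10:00–11:00, 11:45–13:50, 13:55–14:20, 15:35–16:30, 16:45–21:00.
Jun → UTC: 07:10–09:15, 09:30–11:25, 11:55–13:10.
Jamal ∩ Jun: 10:00–11:00, 11:55–13:10.
Total common minutes: 60 + 75 = 135.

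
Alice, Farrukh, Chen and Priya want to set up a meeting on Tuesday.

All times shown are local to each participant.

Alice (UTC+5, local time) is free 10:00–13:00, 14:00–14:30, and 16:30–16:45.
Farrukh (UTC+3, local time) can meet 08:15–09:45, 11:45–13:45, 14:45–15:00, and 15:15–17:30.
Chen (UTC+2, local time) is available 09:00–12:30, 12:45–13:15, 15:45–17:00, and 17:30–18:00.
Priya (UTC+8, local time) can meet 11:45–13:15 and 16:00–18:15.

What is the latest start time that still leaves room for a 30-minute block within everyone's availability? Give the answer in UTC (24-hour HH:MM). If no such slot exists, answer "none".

Alice → UTC: 05:00–08:00, 09:00–09:30, 11:30–11:45.
Farrukh → UTC: 05:15–06:45, 08:45–10:45, 11:45–12:00, 12:15–14:30.
Chen → UTC: 07:00–10:30, 10:45–11:15, 13:45–15:00, 15:30–16:00.
Priya → UTC: 03:45–05:15, 08:00–10:15.
Alice ∩ Farrukh: 05:15–06:45, 09:00–09:30.
Alice ∩ Farrukh ∩ Chen: 09:00–09:30.
Alice ∩ Farrukh ∩ Chen ∩ Priya: 09:00–09:30.
Windows ≥ 30 min: 09:00–09:30.
Latest start in the last window 09:00–09:30 is 09:30 − 30 min = 09:00.

09:00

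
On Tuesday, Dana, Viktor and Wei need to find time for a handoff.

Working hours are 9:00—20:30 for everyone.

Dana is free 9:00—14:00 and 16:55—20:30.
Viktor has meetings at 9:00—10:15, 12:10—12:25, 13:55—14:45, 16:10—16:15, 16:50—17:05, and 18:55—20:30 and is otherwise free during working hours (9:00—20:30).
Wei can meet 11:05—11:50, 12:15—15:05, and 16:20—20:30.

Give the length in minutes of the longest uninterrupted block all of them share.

110 minutes

Viktor free within 09:00–20:30: 10:15–12:10, 12:25–13:55, 14:45–16:10, 16:15–16:50, 17:05–18:55.
Dana ∩ Viktor: 10:15–12:10, 12:25–13:55, 17:05–18:55.
Dana ∩ Viktor ∩ Wei: 11:05–11:50, 12:25–13:55, 17:05–18:55.
Common window lengths: 45, 90, 110 min; longest is 110.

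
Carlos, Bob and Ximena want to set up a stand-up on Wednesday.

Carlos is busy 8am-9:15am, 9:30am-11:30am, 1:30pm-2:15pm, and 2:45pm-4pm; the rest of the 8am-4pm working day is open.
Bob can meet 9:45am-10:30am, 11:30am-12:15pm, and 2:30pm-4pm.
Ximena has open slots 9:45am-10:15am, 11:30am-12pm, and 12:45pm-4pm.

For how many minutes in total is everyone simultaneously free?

45 minutes

Carlos free within 08:00–16:00: 09:15–09:30, 11:30–13:30, 14:15–14:45.
Carlos ∩ Bob: 11:30–12:15, 14:30–14:45.
Carlos ∩ Bob ∩ Ximena: 11:30–12:00, 14:30–14:45.
Total common minutes: 30 + 15 = 45.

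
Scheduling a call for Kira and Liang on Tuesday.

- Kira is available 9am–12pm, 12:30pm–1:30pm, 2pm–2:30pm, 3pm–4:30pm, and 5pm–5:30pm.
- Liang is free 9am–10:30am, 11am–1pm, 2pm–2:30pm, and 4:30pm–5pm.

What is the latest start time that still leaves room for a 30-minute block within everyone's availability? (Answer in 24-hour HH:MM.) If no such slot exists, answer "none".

Kira ∩ Liang: 09:00–10:30, 11:00–12:00, 12:30–13:00, 14:00–14:30.
Windows ≥ 30 min: 09:00–10:30, 11:00–12:00, 12:30–13:00, 14:00–14:30.
Latest start in the last window 14:00–14:30 is 14:30 − 30 min = 14:00.

14:00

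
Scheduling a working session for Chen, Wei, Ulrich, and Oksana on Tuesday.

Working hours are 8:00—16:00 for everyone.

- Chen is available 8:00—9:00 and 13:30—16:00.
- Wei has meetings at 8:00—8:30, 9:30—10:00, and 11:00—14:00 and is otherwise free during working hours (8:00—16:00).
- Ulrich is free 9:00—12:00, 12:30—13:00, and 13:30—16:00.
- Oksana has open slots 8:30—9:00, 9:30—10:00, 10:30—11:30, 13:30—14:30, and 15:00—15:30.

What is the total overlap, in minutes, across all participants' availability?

Wei free within 08:00–16:00: 08:30–09:30, 10:00–11:00, 14:00–16:00.
Chen ∩ Wei: 08:30–09:00, 14:00–16:00.
Chen ∩ Wei ∩ Ulrich: 14:00–16:00.
Chen ∩ Wei ∩ Ulrich ∩ Oksana: 14:00–14:30, 15:00–15:30.
Total common minutes: 30 + 30 = 60.

60 minutes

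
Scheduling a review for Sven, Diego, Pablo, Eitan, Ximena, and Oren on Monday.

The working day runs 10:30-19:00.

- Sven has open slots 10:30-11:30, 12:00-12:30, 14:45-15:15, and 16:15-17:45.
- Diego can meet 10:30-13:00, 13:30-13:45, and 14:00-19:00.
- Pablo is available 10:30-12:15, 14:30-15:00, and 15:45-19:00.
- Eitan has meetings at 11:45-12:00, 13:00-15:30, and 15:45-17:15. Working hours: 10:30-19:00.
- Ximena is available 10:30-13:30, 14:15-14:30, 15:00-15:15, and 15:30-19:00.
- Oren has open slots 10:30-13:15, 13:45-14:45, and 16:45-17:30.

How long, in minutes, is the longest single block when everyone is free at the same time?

Eitan free within 10:30–19:00: 10:30–11:45, 12:00–13:00, 15:30–15:45, 17:15–19:00.
Sven ∩ Diego: 10:30–11:30, 12:00–12:30, 14:45–15:15, 16:15–17:45.
Sven ∩ Diego ∩ Pablo: 10:30–11:30, 12:00–12:15, 14:45–15:00, 16:15–17:45.
Sven ∩ Diego ∩ Pablo ∩ Eitan: 10:30–11:30, 12:00–12:15, 17:15–17:45.
Sven ∩ Diego ∩ Pablo ∩ Eitan ∩ Ximena: 10:30–11:30, 12:00–12:15, 17:15–17:45.
Sven ∩ Diego ∩ Pablo ∩ Eitan ∩ Ximena ∩ Oren: 10:30–11:30, 12:00–12:15, 17:15–17:30.
Common window lengths: 60, 15, 15 min; longest is 60.

60 minutes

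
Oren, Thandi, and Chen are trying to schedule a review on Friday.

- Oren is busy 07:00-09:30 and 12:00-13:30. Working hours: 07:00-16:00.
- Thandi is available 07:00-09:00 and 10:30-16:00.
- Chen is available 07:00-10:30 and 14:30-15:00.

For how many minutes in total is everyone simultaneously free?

30 minutes

Oren free within 07:00–16:00: 09:30–12:00, 13:30–16:00.
Oren ∩ Thandi: 10:30–12:00, 13:30–16:00.
Oren ∩ Thandi ∩ Chen: 14:30–15:00.
Total common minutes: 30.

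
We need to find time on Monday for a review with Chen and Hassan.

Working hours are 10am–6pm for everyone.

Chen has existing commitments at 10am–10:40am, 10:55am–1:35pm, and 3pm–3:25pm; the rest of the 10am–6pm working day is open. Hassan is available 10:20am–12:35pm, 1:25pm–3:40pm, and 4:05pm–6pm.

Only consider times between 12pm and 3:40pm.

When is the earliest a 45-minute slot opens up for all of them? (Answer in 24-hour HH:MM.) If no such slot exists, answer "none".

13:35

Chen free within 10:00–18:00: 10:40–10:55, 13:35–15:00, 15:25–18:00.
Chen ∩ Hassan: 10:40–10:55, 13:35–15:00, 15:25–15:40, 16:05–18:00.
Restricted to 12:00–15:40: 13:35–15:00, 15:25–15:40.
Windows ≥ 45 min: 13:35–15:00.
Earliest such window starts at 13:35.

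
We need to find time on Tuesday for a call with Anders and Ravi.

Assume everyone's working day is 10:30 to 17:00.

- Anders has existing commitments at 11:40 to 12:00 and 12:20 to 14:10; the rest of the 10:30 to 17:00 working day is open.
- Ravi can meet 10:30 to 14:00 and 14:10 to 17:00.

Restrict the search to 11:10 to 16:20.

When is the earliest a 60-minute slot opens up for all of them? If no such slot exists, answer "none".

14:10

Anders free within 10:30–17:00: 10:30–11:40, 12:00–12:20, 14:10–17:00.
Anders ∩ Ravi: 10:30–11:40, 12:00–12:20, 14:10–17:00.
Restricted to 11:10–16:20: 11:10–11:40, 12:00–12:20, 14:10–16:20.
Windows ≥ 60 min: 14:10–16:20.
Earliest such window starts at 14:10.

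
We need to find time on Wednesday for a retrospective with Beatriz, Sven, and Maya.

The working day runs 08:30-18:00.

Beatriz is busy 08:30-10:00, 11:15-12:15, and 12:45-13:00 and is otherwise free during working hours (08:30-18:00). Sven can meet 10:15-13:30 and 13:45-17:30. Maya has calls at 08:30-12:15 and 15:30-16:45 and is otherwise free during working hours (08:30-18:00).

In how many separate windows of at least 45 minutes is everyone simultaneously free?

Beatriz free within 08:30–18:00: 10:00–11:15, 12:15–12:45, 13:00–18:00.
Maya free within 08:30–18:00: 12:15–15:30, 16:45–18:00.
Beatriz ∩ Sven: 10:15–11:15, 12:15–12:45, 13:00–13:30, 13:45–17:30.
Beatriz ∩ Sven ∩ Maya: 12:15–12:45, 13:00–13:30, 13:45–15:30, 16:45–17:30.
Windows ≥ 45 min: 13:45–15:30, 16:45–17:30.
That's 2 windows.

2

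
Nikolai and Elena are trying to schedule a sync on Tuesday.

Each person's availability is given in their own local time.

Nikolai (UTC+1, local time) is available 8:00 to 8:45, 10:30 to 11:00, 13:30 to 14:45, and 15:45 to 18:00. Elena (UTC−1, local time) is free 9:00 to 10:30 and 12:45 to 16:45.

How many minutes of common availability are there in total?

Nikolai → UTC: 07:00–07:45, 09:30–10:00, 12:30–13:45, 14:45–17:00.
Elena → UTC: 10:00–11:30, 13:45–17:45.
Nikolai ∩ Elena: 14:45–17:00.
Total common minutes: 135.

135 minutes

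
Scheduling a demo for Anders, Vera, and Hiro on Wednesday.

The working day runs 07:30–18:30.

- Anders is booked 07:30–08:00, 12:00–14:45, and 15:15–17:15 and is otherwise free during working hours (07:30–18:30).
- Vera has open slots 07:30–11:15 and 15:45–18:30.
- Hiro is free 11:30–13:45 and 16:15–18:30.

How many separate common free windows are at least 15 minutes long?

1

Anders free within 07:30–18:30: 08:00–12:00, 14:45–15:15, 17:15–18:30.
Anders ∩ Vera: 08:00–11:15, 17:15–18:30.
Anders ∩ Vera ∩ Hiro: 17:15–18:30.
Windows ≥ 15 min: 17:15–18:30.
That's 1 window.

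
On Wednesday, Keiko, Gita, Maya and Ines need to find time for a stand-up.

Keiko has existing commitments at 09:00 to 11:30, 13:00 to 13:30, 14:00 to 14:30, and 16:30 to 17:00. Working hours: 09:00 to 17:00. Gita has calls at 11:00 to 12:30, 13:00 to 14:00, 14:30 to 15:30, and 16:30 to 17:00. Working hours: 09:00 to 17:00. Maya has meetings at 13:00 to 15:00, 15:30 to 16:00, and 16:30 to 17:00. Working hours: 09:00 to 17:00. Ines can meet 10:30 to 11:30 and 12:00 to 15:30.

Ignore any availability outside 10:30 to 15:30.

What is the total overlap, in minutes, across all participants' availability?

Keiko free within 09:00–17:00: 11:30–13:00, 13:30–14:00, 14:30–16:30.
Gita free within 09:00–17:00: 09:00–11:00, 12:30–13:00, 14:00–14:30, 15:30–16:30.
Maya free within 09:00–17:00: 09:00–13:00, 15:00–15:30, 16:00–16:30.
Keiko ∩ Gita: 12:30–13:00, 15:30–16:30.
Keiko ∩ Gita ∩ Maya: 12:30–13:00, 16:00–16:30.
Keiko ∩ Gita ∩ Maya ∩ Ines: 12:30–13:00.
Restricted to 10:30–15:30: 12:30–13:00.
Total common minutes: 30.

30 minutes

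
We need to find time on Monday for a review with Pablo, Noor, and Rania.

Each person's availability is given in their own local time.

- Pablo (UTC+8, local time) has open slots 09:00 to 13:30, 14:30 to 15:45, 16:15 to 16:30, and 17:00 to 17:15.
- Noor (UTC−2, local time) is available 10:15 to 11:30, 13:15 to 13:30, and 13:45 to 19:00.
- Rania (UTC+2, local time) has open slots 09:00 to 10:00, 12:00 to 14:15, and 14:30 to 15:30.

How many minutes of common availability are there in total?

0 minutes

Pablo → UTC: 01:00–05:30, 06:30–07:45, 08:15–08:30, 09:00–09:15.
Noor → UTC: 12:15–13:30, 15:15–15:30, 15:45–21:00.
Rania → UTC: 07:00–08:00, 10:00–12:15, 12:30–13:30.
Pablo ∩ Noor: (none).
Pablo ∩ Noor ∩ Rania: (none).
Total common minutes: 0.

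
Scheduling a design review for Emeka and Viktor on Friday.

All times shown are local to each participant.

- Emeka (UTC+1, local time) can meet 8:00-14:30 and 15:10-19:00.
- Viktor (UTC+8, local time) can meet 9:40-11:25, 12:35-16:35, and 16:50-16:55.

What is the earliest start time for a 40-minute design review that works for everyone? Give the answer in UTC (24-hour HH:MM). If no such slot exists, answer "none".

07:00

Emeka → UTC: 07:00–13:30, 14:10–18:00.
Viktor → UTC: 01:40–03:25, 04:35–08:35, 08:50–08:55.
Emeka ∩ Viktor: 07:00–08:35, 08:50–08:55.
Windows ≥ 40 min: 07:00–08:35.
Earliest such window starts at 07:00.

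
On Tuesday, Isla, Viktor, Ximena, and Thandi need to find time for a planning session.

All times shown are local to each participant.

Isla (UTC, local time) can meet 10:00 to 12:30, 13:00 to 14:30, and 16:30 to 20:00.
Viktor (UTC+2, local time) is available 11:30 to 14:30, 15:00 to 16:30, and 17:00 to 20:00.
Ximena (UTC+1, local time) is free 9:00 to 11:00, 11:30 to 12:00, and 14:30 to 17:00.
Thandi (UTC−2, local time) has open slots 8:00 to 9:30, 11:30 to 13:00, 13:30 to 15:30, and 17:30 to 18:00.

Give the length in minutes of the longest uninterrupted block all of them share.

Isla → UTC: 10:00–12:30, 13:00–14:30, 16:30–20:00.
Viktor → UTC: 09:30–12:30, 13:00–14:30, 15:00–18:00.
Ximena → UTC: 08:00–10:00, 10:30–11:00, 13:30–16:00.
Thandi → UTC: 10:00–11:30, 13:30–15:00, 15:30–17:30, 19:30–20:00.
Isla ∩ Viktor: 10:00–12:30, 13:00–14:30, 16:30–18:00.
Isla ∩ Viktor ∩ Ximena: 10:30–11:00, 13:30–14:30.
Isla ∩ Viktor ∩ Ximena ∩ Thandi: 10:30–11:00, 13:30–14:30.
Common window lengths: 30, 60 min; longest is 60.

60 minutes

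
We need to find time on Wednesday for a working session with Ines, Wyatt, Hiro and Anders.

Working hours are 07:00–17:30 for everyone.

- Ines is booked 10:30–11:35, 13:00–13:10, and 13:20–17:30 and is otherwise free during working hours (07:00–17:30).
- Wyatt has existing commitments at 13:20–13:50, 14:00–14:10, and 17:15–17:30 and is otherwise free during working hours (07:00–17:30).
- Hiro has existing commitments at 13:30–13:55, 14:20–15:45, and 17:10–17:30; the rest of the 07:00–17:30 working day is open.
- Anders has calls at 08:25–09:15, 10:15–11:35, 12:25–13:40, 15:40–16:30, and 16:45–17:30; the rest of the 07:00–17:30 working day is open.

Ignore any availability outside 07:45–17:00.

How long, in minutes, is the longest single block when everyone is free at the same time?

Ines free within 07:00–17:30: 07:00–10:30, 11:35–13:00, 13:10–13:20.
Wyatt free within 07:00–17:30: 07:00–13:20, 13:50–14:00, 14:10–17:15.
Hiro free within 07:00–17:30: 07:00–13:30, 13:55–14:20, 15:45–17:10.
Anders free within 07:00–17:30: 07:00–08:25, 09:15–10:15, 11:35–12:25, 13:40–15:40, 16:30–16:45.
Ines ∩ Wyatt: 07:00–10:30, 11:35–13:00, 13:10–13:20.
Ines ∩ Wyatt ∩ Hiro: 07:00–10:30, 11:35–13:00, 13:10–13:20.
Ines ∩ Wyatt ∩ Hiro ∩ Anders: 07:00–08:25, 09:15–10:15, 11:35–12:25.
Restricted to 07:45–17:00: 07:45–08:25, 09:15–10:15, 11:35–12:25.
Common window lengths: 40, 60, 50 min; longest is 60.

60 minutes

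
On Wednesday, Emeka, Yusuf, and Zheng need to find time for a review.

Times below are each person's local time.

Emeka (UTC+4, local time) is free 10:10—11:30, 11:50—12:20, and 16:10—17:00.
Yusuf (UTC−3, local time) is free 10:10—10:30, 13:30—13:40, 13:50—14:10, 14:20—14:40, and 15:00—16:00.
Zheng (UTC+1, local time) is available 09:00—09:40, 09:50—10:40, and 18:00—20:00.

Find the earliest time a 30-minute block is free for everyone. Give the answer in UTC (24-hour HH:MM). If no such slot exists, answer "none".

Emeka → UTC: 06:10–07:30, 07:50–08:20, 12:10–13:00.
Yusuf → UTC: 13:10–13:30, 16:30–16:40, 16:50–17:10, 17:20–17:40, 18:00–19:00.
Zheng → UTC: 08:00–08:40, 08:50–09:40, 17:00–19:00.
Emeka ∩ Yusuf: (none).
Emeka ∩ Yusuf ∩ Zheng: (none).
Windows ≥ 30 min: (none).

none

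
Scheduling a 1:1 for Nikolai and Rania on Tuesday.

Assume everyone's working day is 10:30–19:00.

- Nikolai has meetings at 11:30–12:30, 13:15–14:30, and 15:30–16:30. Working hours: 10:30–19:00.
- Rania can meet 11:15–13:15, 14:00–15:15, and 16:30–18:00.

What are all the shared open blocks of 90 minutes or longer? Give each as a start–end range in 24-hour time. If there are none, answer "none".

16:30–18:00

Nikolai free within 10:30–19:00: 10:30–11:30, 12:30–13:15, 14:30–15:30, 16:30–19:00.
Nikolai ∩ Rania: 11:15–11:30, 12:30–13:15, 14:30–15:15, 16:30–18:00.
Windows ≥ 90 min: 16:30–18:00.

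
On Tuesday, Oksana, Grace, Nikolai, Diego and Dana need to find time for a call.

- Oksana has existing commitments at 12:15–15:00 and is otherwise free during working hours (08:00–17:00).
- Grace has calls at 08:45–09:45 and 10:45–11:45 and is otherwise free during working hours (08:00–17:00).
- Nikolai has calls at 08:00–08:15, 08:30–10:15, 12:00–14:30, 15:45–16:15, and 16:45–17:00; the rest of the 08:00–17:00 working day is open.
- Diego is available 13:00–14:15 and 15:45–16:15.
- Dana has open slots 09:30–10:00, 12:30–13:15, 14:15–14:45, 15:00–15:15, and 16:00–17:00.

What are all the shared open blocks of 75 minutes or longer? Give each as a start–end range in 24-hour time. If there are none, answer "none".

Oksana free within 08:00–17:00: 08:00–12:15, 15:00–17:00.
Grace free within 08:00–17:00: 08:00–08:45, 09:45–10:45, 11:45–17:00.
Nikolai free within 08:00–17:00: 08:15–08:30, 10:15–12:00, 14:30–15:45, 16:15–16:45.
Oksana ∩ Grace: 08:00–08:45, 09:45–10:45, 11:45–12:15, 15:00–17:00.
Oksana ∩ Grace ∩ Nikolai: 08:15–08:30, 10:15–10:45, 11:45–12:00, 15:00–15:45, 16:15–16:45.
Oksana ∩ Grace ∩ Nikolai ∩ Diego: (none).
Oksana ∩ Grace ∩ Nikolai ∩ Diego ∩ Dana: (none).
Windows ≥ 75 min: (none).

none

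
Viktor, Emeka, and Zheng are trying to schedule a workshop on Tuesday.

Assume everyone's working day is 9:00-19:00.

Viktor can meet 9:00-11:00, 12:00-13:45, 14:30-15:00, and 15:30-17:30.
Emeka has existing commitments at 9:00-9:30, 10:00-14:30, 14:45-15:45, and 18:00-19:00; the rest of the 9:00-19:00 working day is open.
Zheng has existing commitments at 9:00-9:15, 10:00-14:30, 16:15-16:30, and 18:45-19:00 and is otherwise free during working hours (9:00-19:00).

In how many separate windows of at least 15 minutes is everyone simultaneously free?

Emeka free within 09:00–19:00: 09:30–10:00, 14:30–14:45, 15:45–18:00.
Zheng free within 09:00–19:00: 09:15–10:00, 14:30–16:15, 16:30–18:45.
Viktor ∩ Emeka: 09:30–10:00, 14:30–14:45, 15:45–17:30.
Viktor ∩ Emeka ∩ Zheng: 09:30–10:00, 14:30–14:45, 15:45–16:15, 16:30–17:30.
Windows ≥ 15 min: 09:30–10:00, 14:30–14:45, 15:45–16:15, 16:30–17:30.
That's 4 windows.

4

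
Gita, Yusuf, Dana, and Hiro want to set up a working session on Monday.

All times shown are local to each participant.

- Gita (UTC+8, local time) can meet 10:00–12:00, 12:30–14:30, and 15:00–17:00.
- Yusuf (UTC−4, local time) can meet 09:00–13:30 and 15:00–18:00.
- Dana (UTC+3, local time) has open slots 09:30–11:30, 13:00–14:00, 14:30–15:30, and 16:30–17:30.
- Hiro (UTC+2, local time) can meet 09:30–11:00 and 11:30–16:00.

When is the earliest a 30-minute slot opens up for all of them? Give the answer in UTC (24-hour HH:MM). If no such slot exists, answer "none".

Gita → UTC: 02:00–04:00, 04:30–06:30, 07:00–09:00.
Yusuf → UTC: 13:00–17:30, 19:00–22:00.
Dana → UTC: 06:30–08:30, 10:00–11:00, 11:30–12:30, 13:30–14:30.
Hiro → UTC: 07:30–09:00, 09:30–14:00.
Gita ∩ Yusuf: (none).
Gita ∩ Yusuf ∩ Dana: (none).
Gita ∩ Yusuf ∩ Dana ∩ Hiro: (none).
Windows ≥ 30 min: (none).

none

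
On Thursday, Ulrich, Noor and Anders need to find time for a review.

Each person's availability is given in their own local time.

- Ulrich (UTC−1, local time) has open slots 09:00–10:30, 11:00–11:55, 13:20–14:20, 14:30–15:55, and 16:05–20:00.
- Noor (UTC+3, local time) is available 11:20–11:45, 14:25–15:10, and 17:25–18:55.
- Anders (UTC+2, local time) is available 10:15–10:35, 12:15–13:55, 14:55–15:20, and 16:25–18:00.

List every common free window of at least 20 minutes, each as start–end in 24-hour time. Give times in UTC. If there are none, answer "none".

14:25–15:20, 15:30–15:55

Ulrich → UTC: 10:00–11:30, 12:00–12:55, 14:20–15:20, 15:30–16:55, 17:05–21:00.
Noor → UTC: 08:20–08:45, 11:25–12:10, 14:25–15:55.
Anders → UTC: 08:15–08:35, 10:15–11:55, 12:55–13:20, 14:25–16:00.
Ulrich ∩ Noor: 11:25–11:30, 12:00–12:10, 14:25–15:20, 15:30–15:55.
Ulrich ∩ Noor ∩ Anders: 11:25–11:30, 14:25–15:20, 15:30–15:55.
Windows ≥ 20 min: 14:25–15:20, 15:30–15:55.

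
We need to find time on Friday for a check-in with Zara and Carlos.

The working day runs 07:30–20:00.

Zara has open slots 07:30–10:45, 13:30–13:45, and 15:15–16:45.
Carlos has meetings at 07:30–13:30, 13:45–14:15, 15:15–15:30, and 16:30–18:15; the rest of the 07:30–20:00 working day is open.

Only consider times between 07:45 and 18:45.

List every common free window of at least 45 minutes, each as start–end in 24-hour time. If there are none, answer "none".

15:30–16:30

Carlos free within 07:30–20:00: 13:30–13:45, 14:15–15:15, 15:30–16:30, 18:15–20:00.
Zara ∩ Carlos: 13:30–13:45, 15:30–16:30.
Restricted to 07:45–18:45: 13:30–13:45, 15:30–16:30.
Windows ≥ 45 min: 15:30–16:30.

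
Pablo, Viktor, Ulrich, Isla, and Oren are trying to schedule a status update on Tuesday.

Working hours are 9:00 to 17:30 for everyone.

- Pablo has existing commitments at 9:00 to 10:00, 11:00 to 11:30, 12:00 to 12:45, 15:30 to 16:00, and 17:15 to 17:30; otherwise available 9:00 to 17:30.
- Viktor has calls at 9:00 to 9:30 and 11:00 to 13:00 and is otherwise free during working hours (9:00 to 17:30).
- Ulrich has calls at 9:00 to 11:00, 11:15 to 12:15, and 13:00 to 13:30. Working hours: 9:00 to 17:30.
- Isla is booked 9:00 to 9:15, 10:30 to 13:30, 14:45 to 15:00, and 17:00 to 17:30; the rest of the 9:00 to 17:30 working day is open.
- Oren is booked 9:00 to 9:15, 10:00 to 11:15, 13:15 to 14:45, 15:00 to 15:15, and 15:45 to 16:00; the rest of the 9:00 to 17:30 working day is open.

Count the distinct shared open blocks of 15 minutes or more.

Pablo free within 09:00–17:30: 10:00–11:00, 11:30–12:00, 12:45–15:30, 16:00–17:15.
Viktor free within 09:00–17:30: 09:30–11:00, 13:00–17:30.
Ulrich free within 09:00–17:30: 11:00–11:15, 12:15–13:00, 13:30–17:30.
Isla free within 09:00–17:30: 09:15–10:30, 13:30–14:45, 15:00–17:00.
Oren free within 09:00–17:30: 09:15–10:00, 11:15–13:15, 14:45–15:00, 15:15–15:45, 16:00–17:30.
Pablo ∩ Viktor: 10:00–11:00, 13:00–15:30, 16:00–17:15.
Pablo ∩ Viktor ∩ Ulrich: 13:30–15:30, 16:00–17:15.
Pablo ∩ Viktor ∩ Ulrich ∩ Isla: 13:30–14:45, 15:00–15:30, 16:00–17:00.
Pablo ∩ Viktor ∩ Ulrich ∩ Isla ∩ Oren: 15:15–15:30, 16:00–17:00.
Windows ≥ 15 min: 15:15–15:30, 16:00–17:00.
That's 2 windows.

2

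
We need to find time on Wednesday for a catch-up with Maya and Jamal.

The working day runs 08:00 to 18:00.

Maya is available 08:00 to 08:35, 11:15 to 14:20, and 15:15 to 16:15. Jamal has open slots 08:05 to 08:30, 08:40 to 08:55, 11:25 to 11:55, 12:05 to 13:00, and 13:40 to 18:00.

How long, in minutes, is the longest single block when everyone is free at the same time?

Maya ∩ Jamal: 08:05–08:30, 11:25–11:55, 12:05–13:00, 13:40–14:20, 15:15–16:15.
Common window lengths: 25, 30, 55, 40, 60 min; longest is 60.

60 minutes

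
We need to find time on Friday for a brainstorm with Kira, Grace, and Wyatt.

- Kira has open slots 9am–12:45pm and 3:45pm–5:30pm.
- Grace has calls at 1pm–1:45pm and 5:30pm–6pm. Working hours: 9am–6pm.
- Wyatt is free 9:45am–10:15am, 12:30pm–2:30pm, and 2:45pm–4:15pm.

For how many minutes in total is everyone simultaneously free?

75 minutes

Grace free within 09:00–18:00: 09:00–13:00, 13:45–17:30.
Kira ∩ Grace: 09:00–12:45, 15:45–17:30.
Kira ∩ Grace ∩ Wyatt: 09:45–10:15, 12:30–12:45, 15:45–16:15.
Total common minutes: 30 + 15 + 30 = 75.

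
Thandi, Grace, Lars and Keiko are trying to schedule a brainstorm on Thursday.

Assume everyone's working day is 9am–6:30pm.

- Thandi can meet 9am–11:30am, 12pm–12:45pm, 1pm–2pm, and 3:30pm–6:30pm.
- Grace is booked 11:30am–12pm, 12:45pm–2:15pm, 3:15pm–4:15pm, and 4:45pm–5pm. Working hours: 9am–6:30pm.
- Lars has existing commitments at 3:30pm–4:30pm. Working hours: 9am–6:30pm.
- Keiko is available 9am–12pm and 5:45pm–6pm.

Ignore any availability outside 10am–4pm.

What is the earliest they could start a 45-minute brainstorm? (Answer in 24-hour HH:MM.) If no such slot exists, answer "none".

Grace free within 09:00–18:30: 09:00–11:30, 12:00–12:45, 14:15–15:15, 16:15–16:45, 17:00–18:30.
Lars free within 09:00–18:30: 09:00–15:30, 16:30–18:30.
Thandi ∩ Grace: 09:00–11:30, 12:00–12:45, 16:15–16:45, 17:00–18:30.
Thandi ∩ Grace ∩ Lars: 09:00–11:30, 12:00–12:45, 16:30–16:45, 17:00–18:30.
Thandi ∩ Grace ∩ Lars ∩ Keiko: 09:00–11:30, 17:45–18:00.
Restricted to 10:00–16:00: 10:00–11:30.
Windows ≥ 45 min: 10:00–11:30.
Earliest such window starts at 10:00.

10:00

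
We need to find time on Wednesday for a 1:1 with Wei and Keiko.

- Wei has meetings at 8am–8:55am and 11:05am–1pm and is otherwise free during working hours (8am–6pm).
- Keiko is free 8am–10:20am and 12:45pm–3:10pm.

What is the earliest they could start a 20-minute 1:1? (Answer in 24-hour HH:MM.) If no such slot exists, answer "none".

Wei free within 08:00–18:00: 08:55–11:05, 13:00–18:00.
Wei ∩ Keiko: 08:55–10:20, 13:00–15:10.
Windows ≥ 20 min: 08:55–10:20, 13:00–15:10.
Earliest such window starts at 08:55.

08:55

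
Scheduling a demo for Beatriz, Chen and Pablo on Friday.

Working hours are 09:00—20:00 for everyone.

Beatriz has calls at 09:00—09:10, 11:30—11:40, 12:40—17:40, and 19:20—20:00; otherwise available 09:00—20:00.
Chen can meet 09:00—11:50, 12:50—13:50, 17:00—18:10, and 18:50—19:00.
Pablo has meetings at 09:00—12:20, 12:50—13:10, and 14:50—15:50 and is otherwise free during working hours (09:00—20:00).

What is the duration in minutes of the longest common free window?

Beatriz free within 09:00–20:00: 09:10–11:30, 11:40–12:40, 17:40–19:20.
Pablo free within 09:00–20:00: 12:20–12:50, 13:10–14:50, 15:50–20:00.
Beatriz ∩ Chen: 09:10–11:30, 11:40–11:50, 17:40–18:10, 18:50–19:00.
Beatriz ∩ Chen ∩ Pablo: 17:40–18:10, 18:50–19:00.
Common window lengths: 30, 10 min; longest is 30.

30 minutes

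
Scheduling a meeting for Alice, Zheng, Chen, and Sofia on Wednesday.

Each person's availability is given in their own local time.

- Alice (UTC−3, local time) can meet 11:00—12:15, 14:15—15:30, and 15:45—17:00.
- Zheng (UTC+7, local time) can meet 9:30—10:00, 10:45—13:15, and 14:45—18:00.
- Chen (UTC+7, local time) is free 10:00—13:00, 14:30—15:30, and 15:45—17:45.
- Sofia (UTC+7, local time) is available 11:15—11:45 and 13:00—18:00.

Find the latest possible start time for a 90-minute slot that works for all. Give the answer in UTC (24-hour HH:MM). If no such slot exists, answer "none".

Alice → UTC: 14:00–15:15, 17:15–18:30, 18:45–20:00.
Zheng → UTC: 02:30–03:00, 03:45–06:15, 07:45–11:00.
Chen → UTC: 03:00–06:00, 07:30–08:30, 08:45–10:45.
Sofia → UTC: 04:15–04:45, 06:00–11:00.
Alice ∩ Zheng: (none).
Alice ∩ Zheng ∩ Chen: (none).
Alice ∩ Zheng ∩ Chen ∩ Sofia: (none).
Windows ≥ 90 min: (none).

none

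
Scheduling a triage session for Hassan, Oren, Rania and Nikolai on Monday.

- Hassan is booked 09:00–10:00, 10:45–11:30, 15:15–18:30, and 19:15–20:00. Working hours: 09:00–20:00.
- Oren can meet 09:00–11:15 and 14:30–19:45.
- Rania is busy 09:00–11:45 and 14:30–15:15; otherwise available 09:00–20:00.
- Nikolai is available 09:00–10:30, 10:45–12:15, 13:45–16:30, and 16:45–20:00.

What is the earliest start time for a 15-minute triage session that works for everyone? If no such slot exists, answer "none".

Hassan free within 09:00–20:00: 10:00–10:45, 11:30–15:15, 18:30–19:15.
Rania free within 09:00–20:00: 11:45–14:30, 15:15–20:00.
Hassan ∩ Oren: 10:00–10:45, 14:30–15:15, 18:30–19:15.
Hassan ∩ Oren ∩ Rania: 18:30–19:15.
Hassan ∩ Oren ∩ Rania ∩ Nikolai: 18:30–19:15.
Windows ≥ 15 min: 18:30–19:15.
Earliest such window starts at 18:30.

18:30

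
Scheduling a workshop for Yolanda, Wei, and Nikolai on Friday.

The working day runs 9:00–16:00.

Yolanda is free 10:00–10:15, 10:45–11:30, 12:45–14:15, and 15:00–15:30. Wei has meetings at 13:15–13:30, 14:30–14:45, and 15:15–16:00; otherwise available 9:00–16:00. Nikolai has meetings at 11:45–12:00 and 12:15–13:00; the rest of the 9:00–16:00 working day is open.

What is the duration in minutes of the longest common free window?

Wei free within 09:00–16:00: 09:00–13:15, 13:30–14:30, 14:45–15:15.
Nikolai free within 09:00–16:00: 09:00–11:45, 12:00–12:15, 13:00–16:00.
Yolanda ∩ Wei: 10:00–10:15, 10:45–11:30, 12:45–13:15, 13:30–14:15, 15:00–15:15.
Yolanda ∩ Wei ∩ Nikolai: 10:00–10:15, 10:45–11:30, 13:00–13:15, 13:30–14:15, 15:00–15:15.
Common window lengths: 15, 45, 15, 45, 15 min; longest is 45.

45 minutes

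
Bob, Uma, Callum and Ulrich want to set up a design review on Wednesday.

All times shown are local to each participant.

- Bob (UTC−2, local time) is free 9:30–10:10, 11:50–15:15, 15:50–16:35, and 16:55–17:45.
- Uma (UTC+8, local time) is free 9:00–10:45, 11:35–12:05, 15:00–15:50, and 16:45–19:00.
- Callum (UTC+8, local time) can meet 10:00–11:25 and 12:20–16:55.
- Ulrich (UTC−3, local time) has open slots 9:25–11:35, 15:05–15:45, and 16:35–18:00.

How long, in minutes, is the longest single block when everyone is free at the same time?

Bob → UTC: 11:30–12:10, 13:50–17:15, 17:50–18:35, 18:55–19:45.
Uma → UTC: 01:00–02:45, 03:35–04:05, 07:00–07:50, 08:45–11:00.
Callum → UTC: 02:00–03:25, 04:20–08:55.
Ulrich → UTC: 12:25–14:35, 18:05–18:45, 19:35–21:00.
Bob ∩ Uma: (none).
Bob ∩ Uma ∩ Callum: (none).
Bob ∩ Uma ∩ Callum ∩ Ulrich: (none).
No common window.

0 minutes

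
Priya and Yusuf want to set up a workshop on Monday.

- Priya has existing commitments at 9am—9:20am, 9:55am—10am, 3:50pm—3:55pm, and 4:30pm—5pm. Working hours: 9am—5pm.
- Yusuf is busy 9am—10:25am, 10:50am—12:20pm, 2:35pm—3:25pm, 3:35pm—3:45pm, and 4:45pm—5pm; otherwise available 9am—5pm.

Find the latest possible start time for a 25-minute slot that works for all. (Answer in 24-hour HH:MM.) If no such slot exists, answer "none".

16:05

Priya free within 09:00–17:00: 09:20–09:55, 10:00–15:50, 15:55–16:30.
Yusuf free within 09:00–17:00: 10:25–10:50, 12:20–14:35, 15:25–15:35, 15:45–16:45.
Priya ∩ Yusuf: 10:25–10:50, 12:20–14:35, 15:25–15:35, 15:45–15:50, 15:55–16:30.
Windows ≥ 25 min: 10:25–10:50, 12:20–14:35, 15:55–16:30.
Latest start in the last window 15:55–16:30 is 16:30 − 25 min = 16:05.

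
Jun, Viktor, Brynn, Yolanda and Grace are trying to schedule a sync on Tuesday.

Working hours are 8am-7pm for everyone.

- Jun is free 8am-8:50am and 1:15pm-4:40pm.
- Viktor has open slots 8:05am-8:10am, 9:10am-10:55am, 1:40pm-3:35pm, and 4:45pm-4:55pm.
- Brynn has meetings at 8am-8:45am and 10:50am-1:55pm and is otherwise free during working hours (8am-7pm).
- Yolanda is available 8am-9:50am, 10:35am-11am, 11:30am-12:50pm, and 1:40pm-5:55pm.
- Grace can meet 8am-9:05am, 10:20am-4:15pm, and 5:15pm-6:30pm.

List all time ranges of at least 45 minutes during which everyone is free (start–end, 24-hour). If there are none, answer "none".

13:55–15:35

Brynn free within 08:00–19:00: 08:45–10:50, 13:55–19:00.
Jun ∩ Viktor: 08:05–08:10, 13:40–15:35.
Jun ∩ Viktor ∩ Brynn: 13:55–15:35.
Jun ∩ Viktor ∩ Brynn ∩ Yolanda: 13:55–15:35.
Jun ∩ Viktor ∩ Brynn ∩ Yolanda ∩ Grace: 13:55–15:35.
Windows ≥ 45 min: 13:55–15:35.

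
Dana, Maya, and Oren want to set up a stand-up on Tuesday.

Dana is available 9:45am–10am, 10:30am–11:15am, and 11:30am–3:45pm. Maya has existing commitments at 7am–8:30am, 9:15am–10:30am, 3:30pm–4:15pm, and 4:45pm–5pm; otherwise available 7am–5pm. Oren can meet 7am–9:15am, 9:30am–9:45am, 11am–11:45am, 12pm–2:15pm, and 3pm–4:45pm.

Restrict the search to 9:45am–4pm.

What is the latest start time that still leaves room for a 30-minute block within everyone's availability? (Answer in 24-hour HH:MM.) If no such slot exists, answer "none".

Maya free within 07:00–17:00: 08:30–09:15, 10:30–15:30, 16:15–16:45.
Dana ∩ Maya: 10:30–11:15, 11:30–15:30.
Dana ∩ Maya ∩ Oren: 11:00–11:15, 11:30–11:45, 12:00–14:15, 15:00–15:30.
Restricted to 09:45–16:00: 11:00–11:15, 11:30–11:45, 12:00–14:15, 15:00–15:30.
Windows ≥ 30 min: 12:00–14:15, 15:00–15:30.
Latest start in the last window 15:00–15:30 is 15:30 − 30 min = 15:00.

15:00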